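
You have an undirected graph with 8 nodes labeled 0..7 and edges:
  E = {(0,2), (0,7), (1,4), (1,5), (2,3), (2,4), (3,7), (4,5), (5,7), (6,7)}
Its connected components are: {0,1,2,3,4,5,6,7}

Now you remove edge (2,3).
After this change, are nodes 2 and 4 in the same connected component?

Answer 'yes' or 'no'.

Initial components: {0,1,2,3,4,5,6,7}
Removing edge (2,3): not a bridge — component count unchanged at 1.
New components: {0,1,2,3,4,5,6,7}
Are 2 and 4 in the same component? yes

Answer: yes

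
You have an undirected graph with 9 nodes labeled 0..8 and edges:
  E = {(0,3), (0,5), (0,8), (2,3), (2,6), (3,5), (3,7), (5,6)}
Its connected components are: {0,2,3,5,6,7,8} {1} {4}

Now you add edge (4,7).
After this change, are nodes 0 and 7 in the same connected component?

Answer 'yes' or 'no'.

Answer: yes

Derivation:
Initial components: {0,2,3,5,6,7,8} {1} {4}
Adding edge (4,7): merges {4} and {0,2,3,5,6,7,8}.
New components: {0,2,3,4,5,6,7,8} {1}
Are 0 and 7 in the same component? yes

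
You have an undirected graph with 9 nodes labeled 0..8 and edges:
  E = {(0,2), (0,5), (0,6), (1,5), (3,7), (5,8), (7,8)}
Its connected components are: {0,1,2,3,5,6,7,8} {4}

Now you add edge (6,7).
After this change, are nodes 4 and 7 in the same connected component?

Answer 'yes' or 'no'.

Initial components: {0,1,2,3,5,6,7,8} {4}
Adding edge (6,7): both already in same component {0,1,2,3,5,6,7,8}. No change.
New components: {0,1,2,3,5,6,7,8} {4}
Are 4 and 7 in the same component? no

Answer: no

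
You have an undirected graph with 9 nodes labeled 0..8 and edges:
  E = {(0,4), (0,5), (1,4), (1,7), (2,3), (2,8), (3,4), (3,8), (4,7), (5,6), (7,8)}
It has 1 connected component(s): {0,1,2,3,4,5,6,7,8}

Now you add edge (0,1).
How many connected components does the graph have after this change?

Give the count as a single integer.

Answer: 1

Derivation:
Initial component count: 1
Add (0,1): endpoints already in same component. Count unchanged: 1.
New component count: 1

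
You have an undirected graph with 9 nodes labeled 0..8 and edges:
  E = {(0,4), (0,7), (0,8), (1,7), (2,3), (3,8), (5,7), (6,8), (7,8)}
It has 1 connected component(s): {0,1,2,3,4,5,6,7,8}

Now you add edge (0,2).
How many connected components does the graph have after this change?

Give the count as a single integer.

Answer: 1

Derivation:
Initial component count: 1
Add (0,2): endpoints already in same component. Count unchanged: 1.
New component count: 1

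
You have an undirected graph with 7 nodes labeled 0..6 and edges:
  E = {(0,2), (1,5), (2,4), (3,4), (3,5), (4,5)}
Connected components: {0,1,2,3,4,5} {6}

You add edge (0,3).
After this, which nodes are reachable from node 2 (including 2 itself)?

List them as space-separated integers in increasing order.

Before: nodes reachable from 2: {0,1,2,3,4,5}
Adding (0,3): both endpoints already in same component. Reachability from 2 unchanged.
After: nodes reachable from 2: {0,1,2,3,4,5}

Answer: 0 1 2 3 4 5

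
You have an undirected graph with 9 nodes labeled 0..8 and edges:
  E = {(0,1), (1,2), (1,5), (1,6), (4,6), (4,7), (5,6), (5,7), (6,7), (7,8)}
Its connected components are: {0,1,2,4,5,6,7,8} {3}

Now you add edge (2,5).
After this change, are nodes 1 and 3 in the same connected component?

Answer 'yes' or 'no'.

Initial components: {0,1,2,4,5,6,7,8} {3}
Adding edge (2,5): both already in same component {0,1,2,4,5,6,7,8}. No change.
New components: {0,1,2,4,5,6,7,8} {3}
Are 1 and 3 in the same component? no

Answer: no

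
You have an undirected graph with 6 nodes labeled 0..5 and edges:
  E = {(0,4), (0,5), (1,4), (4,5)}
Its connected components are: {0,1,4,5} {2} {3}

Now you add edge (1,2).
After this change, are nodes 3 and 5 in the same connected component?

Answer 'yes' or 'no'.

Initial components: {0,1,4,5} {2} {3}
Adding edge (1,2): merges {0,1,4,5} and {2}.
New components: {0,1,2,4,5} {3}
Are 3 and 5 in the same component? no

Answer: no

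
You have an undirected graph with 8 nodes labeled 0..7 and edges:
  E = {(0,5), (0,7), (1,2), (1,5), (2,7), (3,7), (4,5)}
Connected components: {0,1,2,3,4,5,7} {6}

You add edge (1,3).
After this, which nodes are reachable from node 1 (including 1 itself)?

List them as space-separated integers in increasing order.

Before: nodes reachable from 1: {0,1,2,3,4,5,7}
Adding (1,3): both endpoints already in same component. Reachability from 1 unchanged.
After: nodes reachable from 1: {0,1,2,3,4,5,7}

Answer: 0 1 2 3 4 5 7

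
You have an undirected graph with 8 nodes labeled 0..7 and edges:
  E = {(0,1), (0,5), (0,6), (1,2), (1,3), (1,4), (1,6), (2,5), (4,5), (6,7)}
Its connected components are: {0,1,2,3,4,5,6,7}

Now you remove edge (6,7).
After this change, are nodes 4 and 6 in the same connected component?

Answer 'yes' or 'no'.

Initial components: {0,1,2,3,4,5,6,7}
Removing edge (6,7): it was a bridge — component count 1 -> 2.
New components: {0,1,2,3,4,5,6} {7}
Are 4 and 6 in the same component? yes

Answer: yes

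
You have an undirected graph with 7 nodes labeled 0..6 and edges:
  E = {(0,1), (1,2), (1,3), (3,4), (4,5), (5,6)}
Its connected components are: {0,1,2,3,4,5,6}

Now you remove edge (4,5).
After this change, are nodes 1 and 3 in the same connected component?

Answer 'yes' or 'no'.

Initial components: {0,1,2,3,4,5,6}
Removing edge (4,5): it was a bridge — component count 1 -> 2.
New components: {0,1,2,3,4} {5,6}
Are 1 and 3 in the same component? yes

Answer: yes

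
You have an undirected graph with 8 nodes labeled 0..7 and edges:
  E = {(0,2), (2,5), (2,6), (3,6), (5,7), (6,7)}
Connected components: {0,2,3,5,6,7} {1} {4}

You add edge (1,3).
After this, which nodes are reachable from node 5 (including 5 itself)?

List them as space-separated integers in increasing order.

Before: nodes reachable from 5: {0,2,3,5,6,7}
Adding (1,3): merges 5's component with another. Reachability grows.
After: nodes reachable from 5: {0,1,2,3,5,6,7}

Answer: 0 1 2 3 5 6 7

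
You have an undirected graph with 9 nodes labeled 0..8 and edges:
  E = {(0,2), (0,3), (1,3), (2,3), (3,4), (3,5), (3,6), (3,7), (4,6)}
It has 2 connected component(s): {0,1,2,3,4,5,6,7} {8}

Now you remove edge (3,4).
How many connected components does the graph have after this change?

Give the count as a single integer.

Answer: 2

Derivation:
Initial component count: 2
Remove (3,4): not a bridge. Count unchanged: 2.
  After removal, components: {0,1,2,3,4,5,6,7} {8}
New component count: 2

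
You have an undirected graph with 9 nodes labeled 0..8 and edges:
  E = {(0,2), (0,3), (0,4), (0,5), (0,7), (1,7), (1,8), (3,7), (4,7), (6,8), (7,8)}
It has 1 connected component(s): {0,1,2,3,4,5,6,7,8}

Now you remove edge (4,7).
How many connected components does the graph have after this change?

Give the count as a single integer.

Answer: 1

Derivation:
Initial component count: 1
Remove (4,7): not a bridge. Count unchanged: 1.
  After removal, components: {0,1,2,3,4,5,6,7,8}
New component count: 1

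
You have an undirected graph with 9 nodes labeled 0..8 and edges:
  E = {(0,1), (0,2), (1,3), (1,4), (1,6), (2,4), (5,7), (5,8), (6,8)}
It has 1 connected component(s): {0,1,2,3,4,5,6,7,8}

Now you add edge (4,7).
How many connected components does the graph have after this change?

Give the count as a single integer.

Answer: 1

Derivation:
Initial component count: 1
Add (4,7): endpoints already in same component. Count unchanged: 1.
New component count: 1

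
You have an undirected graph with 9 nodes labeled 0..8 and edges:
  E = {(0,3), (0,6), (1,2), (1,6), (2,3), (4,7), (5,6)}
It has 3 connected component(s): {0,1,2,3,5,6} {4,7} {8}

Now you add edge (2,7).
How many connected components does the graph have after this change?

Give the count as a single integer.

Answer: 2

Derivation:
Initial component count: 3
Add (2,7): merges two components. Count decreases: 3 -> 2.
New component count: 2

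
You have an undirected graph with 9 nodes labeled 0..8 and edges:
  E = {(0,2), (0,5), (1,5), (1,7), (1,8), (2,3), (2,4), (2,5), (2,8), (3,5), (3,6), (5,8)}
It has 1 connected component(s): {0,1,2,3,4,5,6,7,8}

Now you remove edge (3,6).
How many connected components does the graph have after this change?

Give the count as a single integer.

Initial component count: 1
Remove (3,6): it was a bridge. Count increases: 1 -> 2.
  After removal, components: {0,1,2,3,4,5,7,8} {6}
New component count: 2

Answer: 2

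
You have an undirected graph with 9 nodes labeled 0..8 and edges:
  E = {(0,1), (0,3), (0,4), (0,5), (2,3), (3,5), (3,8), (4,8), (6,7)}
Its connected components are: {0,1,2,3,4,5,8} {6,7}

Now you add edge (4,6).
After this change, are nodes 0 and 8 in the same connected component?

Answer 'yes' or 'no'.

Answer: yes

Derivation:
Initial components: {0,1,2,3,4,5,8} {6,7}
Adding edge (4,6): merges {0,1,2,3,4,5,8} and {6,7}.
New components: {0,1,2,3,4,5,6,7,8}
Are 0 and 8 in the same component? yes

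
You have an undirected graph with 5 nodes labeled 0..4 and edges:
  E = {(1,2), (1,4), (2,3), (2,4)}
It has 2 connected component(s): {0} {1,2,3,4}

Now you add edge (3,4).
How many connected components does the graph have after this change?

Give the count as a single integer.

Answer: 2

Derivation:
Initial component count: 2
Add (3,4): endpoints already in same component. Count unchanged: 2.
New component count: 2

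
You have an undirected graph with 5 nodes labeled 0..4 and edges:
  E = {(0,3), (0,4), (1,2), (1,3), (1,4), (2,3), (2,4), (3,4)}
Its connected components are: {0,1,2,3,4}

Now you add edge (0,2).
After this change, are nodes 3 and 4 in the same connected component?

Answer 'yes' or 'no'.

Initial components: {0,1,2,3,4}
Adding edge (0,2): both already in same component {0,1,2,3,4}. No change.
New components: {0,1,2,3,4}
Are 3 and 4 in the same component? yes

Answer: yes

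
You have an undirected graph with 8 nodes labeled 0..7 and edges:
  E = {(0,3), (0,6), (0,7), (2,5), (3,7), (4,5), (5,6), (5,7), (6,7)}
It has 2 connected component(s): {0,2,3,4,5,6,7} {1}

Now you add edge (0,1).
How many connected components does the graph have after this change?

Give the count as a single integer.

Initial component count: 2
Add (0,1): merges two components. Count decreases: 2 -> 1.
New component count: 1

Answer: 1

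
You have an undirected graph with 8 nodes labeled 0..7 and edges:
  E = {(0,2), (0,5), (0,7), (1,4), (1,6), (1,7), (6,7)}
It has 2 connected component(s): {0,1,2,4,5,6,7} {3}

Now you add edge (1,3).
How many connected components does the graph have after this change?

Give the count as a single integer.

Answer: 1

Derivation:
Initial component count: 2
Add (1,3): merges two components. Count decreases: 2 -> 1.
New component count: 1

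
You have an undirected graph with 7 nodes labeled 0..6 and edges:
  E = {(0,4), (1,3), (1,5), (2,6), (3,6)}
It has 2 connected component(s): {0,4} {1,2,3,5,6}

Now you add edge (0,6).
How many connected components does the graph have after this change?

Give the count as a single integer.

Initial component count: 2
Add (0,6): merges two components. Count decreases: 2 -> 1.
New component count: 1

Answer: 1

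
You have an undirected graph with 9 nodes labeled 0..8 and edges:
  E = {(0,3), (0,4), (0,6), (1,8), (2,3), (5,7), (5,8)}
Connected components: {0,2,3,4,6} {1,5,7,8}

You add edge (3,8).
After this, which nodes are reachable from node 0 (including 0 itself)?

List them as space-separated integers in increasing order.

Before: nodes reachable from 0: {0,2,3,4,6}
Adding (3,8): merges 0's component with another. Reachability grows.
After: nodes reachable from 0: {0,1,2,3,4,5,6,7,8}

Answer: 0 1 2 3 4 5 6 7 8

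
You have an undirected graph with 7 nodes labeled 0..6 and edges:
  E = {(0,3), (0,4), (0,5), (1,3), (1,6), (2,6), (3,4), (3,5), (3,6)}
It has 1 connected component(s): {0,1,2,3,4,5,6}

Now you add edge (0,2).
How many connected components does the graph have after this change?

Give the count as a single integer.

Initial component count: 1
Add (0,2): endpoints already in same component. Count unchanged: 1.
New component count: 1

Answer: 1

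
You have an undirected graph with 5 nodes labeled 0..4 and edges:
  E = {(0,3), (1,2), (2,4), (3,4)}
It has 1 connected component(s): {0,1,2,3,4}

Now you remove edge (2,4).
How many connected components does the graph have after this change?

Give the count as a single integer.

Answer: 2

Derivation:
Initial component count: 1
Remove (2,4): it was a bridge. Count increases: 1 -> 2.
  After removal, components: {0,3,4} {1,2}
New component count: 2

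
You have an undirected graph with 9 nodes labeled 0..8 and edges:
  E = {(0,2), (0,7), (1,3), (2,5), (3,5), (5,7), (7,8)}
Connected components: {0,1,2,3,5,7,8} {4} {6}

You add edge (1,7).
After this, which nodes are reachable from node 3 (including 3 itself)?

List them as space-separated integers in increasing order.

Answer: 0 1 2 3 5 7 8

Derivation:
Before: nodes reachable from 3: {0,1,2,3,5,7,8}
Adding (1,7): both endpoints already in same component. Reachability from 3 unchanged.
After: nodes reachable from 3: {0,1,2,3,5,7,8}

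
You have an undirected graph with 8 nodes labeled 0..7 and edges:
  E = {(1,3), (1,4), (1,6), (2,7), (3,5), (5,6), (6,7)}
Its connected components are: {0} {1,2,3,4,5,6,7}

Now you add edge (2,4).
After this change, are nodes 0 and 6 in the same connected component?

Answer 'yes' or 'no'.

Initial components: {0} {1,2,3,4,5,6,7}
Adding edge (2,4): both already in same component {1,2,3,4,5,6,7}. No change.
New components: {0} {1,2,3,4,5,6,7}
Are 0 and 6 in the same component? no

Answer: no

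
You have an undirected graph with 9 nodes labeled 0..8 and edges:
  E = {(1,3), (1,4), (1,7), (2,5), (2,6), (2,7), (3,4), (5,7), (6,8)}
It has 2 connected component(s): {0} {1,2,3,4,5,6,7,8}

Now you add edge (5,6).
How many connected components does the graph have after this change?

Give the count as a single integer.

Initial component count: 2
Add (5,6): endpoints already in same component. Count unchanged: 2.
New component count: 2

Answer: 2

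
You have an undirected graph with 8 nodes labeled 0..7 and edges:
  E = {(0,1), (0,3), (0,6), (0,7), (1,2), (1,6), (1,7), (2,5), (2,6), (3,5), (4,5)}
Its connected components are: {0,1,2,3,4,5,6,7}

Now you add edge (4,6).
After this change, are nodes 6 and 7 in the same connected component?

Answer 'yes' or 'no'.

Initial components: {0,1,2,3,4,5,6,7}
Adding edge (4,6): both already in same component {0,1,2,3,4,5,6,7}. No change.
New components: {0,1,2,3,4,5,6,7}
Are 6 and 7 in the same component? yes

Answer: yes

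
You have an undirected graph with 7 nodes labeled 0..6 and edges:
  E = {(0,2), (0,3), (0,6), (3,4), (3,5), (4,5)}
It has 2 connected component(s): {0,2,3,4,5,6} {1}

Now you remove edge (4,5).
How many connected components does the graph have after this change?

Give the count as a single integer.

Initial component count: 2
Remove (4,5): not a bridge. Count unchanged: 2.
  After removal, components: {0,2,3,4,5,6} {1}
New component count: 2

Answer: 2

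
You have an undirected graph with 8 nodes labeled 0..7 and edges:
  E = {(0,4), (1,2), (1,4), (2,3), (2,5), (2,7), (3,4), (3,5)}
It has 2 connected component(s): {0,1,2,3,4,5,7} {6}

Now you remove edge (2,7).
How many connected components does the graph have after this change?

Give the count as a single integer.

Initial component count: 2
Remove (2,7): it was a bridge. Count increases: 2 -> 3.
  After removal, components: {0,1,2,3,4,5} {6} {7}
New component count: 3

Answer: 3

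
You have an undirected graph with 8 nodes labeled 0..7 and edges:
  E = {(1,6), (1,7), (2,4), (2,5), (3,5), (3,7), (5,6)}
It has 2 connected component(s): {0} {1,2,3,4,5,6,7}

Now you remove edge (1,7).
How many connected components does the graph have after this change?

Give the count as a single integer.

Answer: 2

Derivation:
Initial component count: 2
Remove (1,7): not a bridge. Count unchanged: 2.
  After removal, components: {0} {1,2,3,4,5,6,7}
New component count: 2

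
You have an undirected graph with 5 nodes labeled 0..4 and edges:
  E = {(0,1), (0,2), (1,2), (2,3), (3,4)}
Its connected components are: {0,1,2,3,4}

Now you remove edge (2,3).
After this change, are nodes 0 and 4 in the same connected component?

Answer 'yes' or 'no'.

Answer: no

Derivation:
Initial components: {0,1,2,3,4}
Removing edge (2,3): it was a bridge — component count 1 -> 2.
New components: {0,1,2} {3,4}
Are 0 and 4 in the same component? no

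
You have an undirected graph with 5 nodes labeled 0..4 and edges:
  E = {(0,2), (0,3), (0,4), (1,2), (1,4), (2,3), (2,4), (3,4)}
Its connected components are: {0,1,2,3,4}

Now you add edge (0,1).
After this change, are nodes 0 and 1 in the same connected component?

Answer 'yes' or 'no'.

Initial components: {0,1,2,3,4}
Adding edge (0,1): both already in same component {0,1,2,3,4}. No change.
New components: {0,1,2,3,4}
Are 0 and 1 in the same component? yes

Answer: yes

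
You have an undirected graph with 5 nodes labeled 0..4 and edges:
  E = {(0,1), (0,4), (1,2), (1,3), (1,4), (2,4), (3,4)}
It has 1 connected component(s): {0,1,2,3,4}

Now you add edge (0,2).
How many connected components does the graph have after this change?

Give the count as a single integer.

Initial component count: 1
Add (0,2): endpoints already in same component. Count unchanged: 1.
New component count: 1

Answer: 1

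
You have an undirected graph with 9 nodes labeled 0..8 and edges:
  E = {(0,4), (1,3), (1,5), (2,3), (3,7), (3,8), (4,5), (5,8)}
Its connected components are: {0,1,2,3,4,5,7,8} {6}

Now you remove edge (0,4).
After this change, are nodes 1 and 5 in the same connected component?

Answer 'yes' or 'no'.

Initial components: {0,1,2,3,4,5,7,8} {6}
Removing edge (0,4): it was a bridge — component count 2 -> 3.
New components: {0} {1,2,3,4,5,7,8} {6}
Are 1 and 5 in the same component? yes

Answer: yes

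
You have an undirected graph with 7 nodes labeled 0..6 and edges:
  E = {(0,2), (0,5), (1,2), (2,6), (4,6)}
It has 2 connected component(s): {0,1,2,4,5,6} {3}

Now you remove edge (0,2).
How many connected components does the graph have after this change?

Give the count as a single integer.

Answer: 3

Derivation:
Initial component count: 2
Remove (0,2): it was a bridge. Count increases: 2 -> 3.
  After removal, components: {0,5} {1,2,4,6} {3}
New component count: 3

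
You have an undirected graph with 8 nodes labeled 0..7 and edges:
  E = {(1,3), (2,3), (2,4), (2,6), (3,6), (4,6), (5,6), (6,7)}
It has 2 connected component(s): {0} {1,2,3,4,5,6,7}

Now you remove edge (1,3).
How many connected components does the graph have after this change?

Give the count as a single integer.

Initial component count: 2
Remove (1,3): it was a bridge. Count increases: 2 -> 3.
  After removal, components: {0} {1} {2,3,4,5,6,7}
New component count: 3

Answer: 3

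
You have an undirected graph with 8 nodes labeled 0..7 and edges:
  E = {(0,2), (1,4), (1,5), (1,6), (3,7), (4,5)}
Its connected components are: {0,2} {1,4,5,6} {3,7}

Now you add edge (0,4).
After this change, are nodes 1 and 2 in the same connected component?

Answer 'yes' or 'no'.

Answer: yes

Derivation:
Initial components: {0,2} {1,4,5,6} {3,7}
Adding edge (0,4): merges {0,2} and {1,4,5,6}.
New components: {0,1,2,4,5,6} {3,7}
Are 1 and 2 in the same component? yes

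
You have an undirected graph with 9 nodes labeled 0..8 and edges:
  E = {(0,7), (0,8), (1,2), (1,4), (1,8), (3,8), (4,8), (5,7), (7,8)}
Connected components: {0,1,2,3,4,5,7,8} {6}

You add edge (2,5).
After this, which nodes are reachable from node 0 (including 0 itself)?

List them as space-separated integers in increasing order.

Before: nodes reachable from 0: {0,1,2,3,4,5,7,8}
Adding (2,5): both endpoints already in same component. Reachability from 0 unchanged.
After: nodes reachable from 0: {0,1,2,3,4,5,7,8}

Answer: 0 1 2 3 4 5 7 8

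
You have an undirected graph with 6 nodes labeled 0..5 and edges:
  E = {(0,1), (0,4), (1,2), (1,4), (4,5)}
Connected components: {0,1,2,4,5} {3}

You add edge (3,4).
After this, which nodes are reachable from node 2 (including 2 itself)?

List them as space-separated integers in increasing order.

Before: nodes reachable from 2: {0,1,2,4,5}
Adding (3,4): merges 2's component with another. Reachability grows.
After: nodes reachable from 2: {0,1,2,3,4,5}

Answer: 0 1 2 3 4 5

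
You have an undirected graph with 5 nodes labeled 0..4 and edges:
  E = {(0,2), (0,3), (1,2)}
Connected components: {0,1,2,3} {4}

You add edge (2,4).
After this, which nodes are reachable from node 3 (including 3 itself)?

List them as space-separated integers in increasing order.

Before: nodes reachable from 3: {0,1,2,3}
Adding (2,4): merges 3's component with another. Reachability grows.
After: nodes reachable from 3: {0,1,2,3,4}

Answer: 0 1 2 3 4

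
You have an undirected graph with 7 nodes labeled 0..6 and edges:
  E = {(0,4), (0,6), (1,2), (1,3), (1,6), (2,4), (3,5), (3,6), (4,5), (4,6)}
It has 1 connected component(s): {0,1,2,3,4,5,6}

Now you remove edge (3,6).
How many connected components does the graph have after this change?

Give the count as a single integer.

Answer: 1

Derivation:
Initial component count: 1
Remove (3,6): not a bridge. Count unchanged: 1.
  After removal, components: {0,1,2,3,4,5,6}
New component count: 1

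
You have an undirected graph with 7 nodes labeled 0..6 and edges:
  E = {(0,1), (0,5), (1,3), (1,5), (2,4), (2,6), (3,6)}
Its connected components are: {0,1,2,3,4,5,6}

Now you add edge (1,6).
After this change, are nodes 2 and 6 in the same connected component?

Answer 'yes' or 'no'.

Initial components: {0,1,2,3,4,5,6}
Adding edge (1,6): both already in same component {0,1,2,3,4,5,6}. No change.
New components: {0,1,2,3,4,5,6}
Are 2 and 6 in the same component? yes

Answer: yes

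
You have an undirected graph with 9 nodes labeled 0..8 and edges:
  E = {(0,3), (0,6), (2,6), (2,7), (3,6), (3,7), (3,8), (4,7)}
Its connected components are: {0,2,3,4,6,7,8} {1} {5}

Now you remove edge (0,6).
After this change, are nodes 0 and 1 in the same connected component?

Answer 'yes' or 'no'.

Answer: no

Derivation:
Initial components: {0,2,3,4,6,7,8} {1} {5}
Removing edge (0,6): not a bridge — component count unchanged at 3.
New components: {0,2,3,4,6,7,8} {1} {5}
Are 0 and 1 in the same component? no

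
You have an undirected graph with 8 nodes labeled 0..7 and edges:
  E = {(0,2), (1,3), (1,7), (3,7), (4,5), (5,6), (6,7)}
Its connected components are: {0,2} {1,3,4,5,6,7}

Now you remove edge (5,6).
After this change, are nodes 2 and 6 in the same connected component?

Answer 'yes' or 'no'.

Answer: no

Derivation:
Initial components: {0,2} {1,3,4,5,6,7}
Removing edge (5,6): it was a bridge — component count 2 -> 3.
New components: {0,2} {1,3,6,7} {4,5}
Are 2 and 6 in the same component? no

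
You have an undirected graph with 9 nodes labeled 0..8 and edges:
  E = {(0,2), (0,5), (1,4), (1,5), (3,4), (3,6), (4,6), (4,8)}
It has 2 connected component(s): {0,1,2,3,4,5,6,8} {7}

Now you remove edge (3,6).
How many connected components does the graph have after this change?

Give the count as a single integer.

Initial component count: 2
Remove (3,6): not a bridge. Count unchanged: 2.
  After removal, components: {0,1,2,3,4,5,6,8} {7}
New component count: 2

Answer: 2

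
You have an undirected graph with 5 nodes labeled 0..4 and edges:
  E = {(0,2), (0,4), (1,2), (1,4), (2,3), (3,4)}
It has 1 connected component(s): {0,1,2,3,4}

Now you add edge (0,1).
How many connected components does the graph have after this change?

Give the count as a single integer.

Initial component count: 1
Add (0,1): endpoints already in same component. Count unchanged: 1.
New component count: 1

Answer: 1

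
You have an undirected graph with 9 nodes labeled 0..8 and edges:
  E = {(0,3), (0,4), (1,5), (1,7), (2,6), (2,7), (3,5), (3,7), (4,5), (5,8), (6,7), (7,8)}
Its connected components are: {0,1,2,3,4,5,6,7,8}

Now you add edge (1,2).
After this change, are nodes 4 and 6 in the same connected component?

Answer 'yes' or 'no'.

Initial components: {0,1,2,3,4,5,6,7,8}
Adding edge (1,2): both already in same component {0,1,2,3,4,5,6,7,8}. No change.
New components: {0,1,2,3,4,5,6,7,8}
Are 4 and 6 in the same component? yes

Answer: yes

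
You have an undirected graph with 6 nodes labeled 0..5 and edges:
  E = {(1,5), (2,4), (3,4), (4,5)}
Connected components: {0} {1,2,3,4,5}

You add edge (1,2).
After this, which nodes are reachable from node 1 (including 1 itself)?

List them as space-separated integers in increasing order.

Answer: 1 2 3 4 5

Derivation:
Before: nodes reachable from 1: {1,2,3,4,5}
Adding (1,2): both endpoints already in same component. Reachability from 1 unchanged.
After: nodes reachable from 1: {1,2,3,4,5}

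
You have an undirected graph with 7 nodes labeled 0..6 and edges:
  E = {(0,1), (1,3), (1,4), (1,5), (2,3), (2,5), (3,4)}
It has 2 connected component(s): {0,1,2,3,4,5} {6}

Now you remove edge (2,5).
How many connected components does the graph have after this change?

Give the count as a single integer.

Initial component count: 2
Remove (2,5): not a bridge. Count unchanged: 2.
  After removal, components: {0,1,2,3,4,5} {6}
New component count: 2

Answer: 2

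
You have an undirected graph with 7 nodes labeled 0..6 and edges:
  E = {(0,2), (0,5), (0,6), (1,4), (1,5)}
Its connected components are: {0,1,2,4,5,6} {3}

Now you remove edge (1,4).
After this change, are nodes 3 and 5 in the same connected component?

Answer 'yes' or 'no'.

Initial components: {0,1,2,4,5,6} {3}
Removing edge (1,4): it was a bridge — component count 2 -> 3.
New components: {0,1,2,5,6} {3} {4}
Are 3 and 5 in the same component? no

Answer: no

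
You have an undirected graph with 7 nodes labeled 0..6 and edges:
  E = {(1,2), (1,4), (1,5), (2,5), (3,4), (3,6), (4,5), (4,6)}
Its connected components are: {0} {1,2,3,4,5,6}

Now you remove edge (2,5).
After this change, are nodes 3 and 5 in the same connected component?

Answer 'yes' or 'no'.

Initial components: {0} {1,2,3,4,5,6}
Removing edge (2,5): not a bridge — component count unchanged at 2.
New components: {0} {1,2,3,4,5,6}
Are 3 and 5 in the same component? yes

Answer: yes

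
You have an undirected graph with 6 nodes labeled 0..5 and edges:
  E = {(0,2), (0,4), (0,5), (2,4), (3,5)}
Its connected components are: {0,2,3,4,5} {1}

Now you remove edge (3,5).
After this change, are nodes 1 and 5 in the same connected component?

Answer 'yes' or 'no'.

Initial components: {0,2,3,4,5} {1}
Removing edge (3,5): it was a bridge — component count 2 -> 3.
New components: {0,2,4,5} {1} {3}
Are 1 and 5 in the same component? no

Answer: no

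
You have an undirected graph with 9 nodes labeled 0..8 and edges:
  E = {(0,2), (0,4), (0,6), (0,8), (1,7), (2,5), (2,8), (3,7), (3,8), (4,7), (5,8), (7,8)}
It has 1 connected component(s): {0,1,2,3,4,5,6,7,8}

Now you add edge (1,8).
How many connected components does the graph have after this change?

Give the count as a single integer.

Answer: 1

Derivation:
Initial component count: 1
Add (1,8): endpoints already in same component. Count unchanged: 1.
New component count: 1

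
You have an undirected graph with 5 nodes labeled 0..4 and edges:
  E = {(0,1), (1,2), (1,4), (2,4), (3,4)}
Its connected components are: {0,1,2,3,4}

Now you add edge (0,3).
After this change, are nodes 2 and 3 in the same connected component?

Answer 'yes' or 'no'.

Answer: yes

Derivation:
Initial components: {0,1,2,3,4}
Adding edge (0,3): both already in same component {0,1,2,3,4}. No change.
New components: {0,1,2,3,4}
Are 2 and 3 in the same component? yes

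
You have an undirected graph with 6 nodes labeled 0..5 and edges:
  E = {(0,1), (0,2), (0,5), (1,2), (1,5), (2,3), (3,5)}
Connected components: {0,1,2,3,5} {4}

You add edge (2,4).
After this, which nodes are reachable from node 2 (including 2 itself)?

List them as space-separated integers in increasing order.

Answer: 0 1 2 3 4 5

Derivation:
Before: nodes reachable from 2: {0,1,2,3,5}
Adding (2,4): merges 2's component with another. Reachability grows.
After: nodes reachable from 2: {0,1,2,3,4,5}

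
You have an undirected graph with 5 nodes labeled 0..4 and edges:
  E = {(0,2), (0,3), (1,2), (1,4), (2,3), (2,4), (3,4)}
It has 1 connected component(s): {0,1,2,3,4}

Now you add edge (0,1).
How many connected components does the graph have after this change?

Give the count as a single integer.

Answer: 1

Derivation:
Initial component count: 1
Add (0,1): endpoints already in same component. Count unchanged: 1.
New component count: 1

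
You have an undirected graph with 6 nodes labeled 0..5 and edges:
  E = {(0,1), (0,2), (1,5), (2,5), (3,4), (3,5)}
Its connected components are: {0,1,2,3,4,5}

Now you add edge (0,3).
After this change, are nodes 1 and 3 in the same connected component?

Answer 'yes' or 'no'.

Answer: yes

Derivation:
Initial components: {0,1,2,3,4,5}
Adding edge (0,3): both already in same component {0,1,2,3,4,5}. No change.
New components: {0,1,2,3,4,5}
Are 1 and 3 in the same component? yes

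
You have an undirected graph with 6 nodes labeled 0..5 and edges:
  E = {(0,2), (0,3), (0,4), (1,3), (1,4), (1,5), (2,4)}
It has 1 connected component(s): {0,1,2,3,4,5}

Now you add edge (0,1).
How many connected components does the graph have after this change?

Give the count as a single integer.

Answer: 1

Derivation:
Initial component count: 1
Add (0,1): endpoints already in same component. Count unchanged: 1.
New component count: 1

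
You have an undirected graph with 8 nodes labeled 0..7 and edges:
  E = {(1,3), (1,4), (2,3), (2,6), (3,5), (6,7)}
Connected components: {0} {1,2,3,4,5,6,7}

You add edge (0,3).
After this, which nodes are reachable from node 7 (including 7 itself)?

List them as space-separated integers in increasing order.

Answer: 0 1 2 3 4 5 6 7

Derivation:
Before: nodes reachable from 7: {1,2,3,4,5,6,7}
Adding (0,3): merges 7's component with another. Reachability grows.
After: nodes reachable from 7: {0,1,2,3,4,5,6,7}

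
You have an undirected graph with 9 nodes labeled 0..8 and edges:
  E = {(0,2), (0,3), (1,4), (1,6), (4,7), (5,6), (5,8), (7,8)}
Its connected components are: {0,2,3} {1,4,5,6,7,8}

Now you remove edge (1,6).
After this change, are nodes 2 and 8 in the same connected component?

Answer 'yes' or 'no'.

Initial components: {0,2,3} {1,4,5,6,7,8}
Removing edge (1,6): not a bridge — component count unchanged at 2.
New components: {0,2,3} {1,4,5,6,7,8}
Are 2 and 8 in the same component? no

Answer: no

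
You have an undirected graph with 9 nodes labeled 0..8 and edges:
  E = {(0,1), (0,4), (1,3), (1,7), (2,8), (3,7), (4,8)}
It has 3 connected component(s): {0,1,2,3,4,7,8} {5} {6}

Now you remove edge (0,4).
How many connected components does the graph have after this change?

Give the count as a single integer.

Initial component count: 3
Remove (0,4): it was a bridge. Count increases: 3 -> 4.
  After removal, components: {0,1,3,7} {2,4,8} {5} {6}
New component count: 4

Answer: 4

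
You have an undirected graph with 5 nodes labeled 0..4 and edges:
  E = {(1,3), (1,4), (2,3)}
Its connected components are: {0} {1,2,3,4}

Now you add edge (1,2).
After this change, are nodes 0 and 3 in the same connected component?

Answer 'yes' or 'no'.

Initial components: {0} {1,2,3,4}
Adding edge (1,2): both already in same component {1,2,3,4}. No change.
New components: {0} {1,2,3,4}
Are 0 and 3 in the same component? no

Answer: no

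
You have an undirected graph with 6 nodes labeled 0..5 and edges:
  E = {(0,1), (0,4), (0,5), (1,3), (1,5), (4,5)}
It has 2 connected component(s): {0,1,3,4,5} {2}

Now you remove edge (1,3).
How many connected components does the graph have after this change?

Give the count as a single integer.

Initial component count: 2
Remove (1,3): it was a bridge. Count increases: 2 -> 3.
  After removal, components: {0,1,4,5} {2} {3}
New component count: 3

Answer: 3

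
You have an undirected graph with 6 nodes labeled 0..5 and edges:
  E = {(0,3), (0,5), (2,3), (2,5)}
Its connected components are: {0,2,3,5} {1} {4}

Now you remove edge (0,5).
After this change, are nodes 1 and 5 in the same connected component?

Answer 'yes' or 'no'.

Answer: no

Derivation:
Initial components: {0,2,3,5} {1} {4}
Removing edge (0,5): not a bridge — component count unchanged at 3.
New components: {0,2,3,5} {1} {4}
Are 1 and 5 in the same component? no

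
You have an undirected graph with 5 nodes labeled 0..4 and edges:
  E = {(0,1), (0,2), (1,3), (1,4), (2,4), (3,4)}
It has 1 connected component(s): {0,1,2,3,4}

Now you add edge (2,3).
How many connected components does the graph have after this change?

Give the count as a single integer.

Initial component count: 1
Add (2,3): endpoints already in same component. Count unchanged: 1.
New component count: 1

Answer: 1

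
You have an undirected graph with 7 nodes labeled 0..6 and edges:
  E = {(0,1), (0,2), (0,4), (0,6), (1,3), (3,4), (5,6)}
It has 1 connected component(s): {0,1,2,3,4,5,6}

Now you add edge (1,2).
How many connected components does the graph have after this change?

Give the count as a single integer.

Initial component count: 1
Add (1,2): endpoints already in same component. Count unchanged: 1.
New component count: 1

Answer: 1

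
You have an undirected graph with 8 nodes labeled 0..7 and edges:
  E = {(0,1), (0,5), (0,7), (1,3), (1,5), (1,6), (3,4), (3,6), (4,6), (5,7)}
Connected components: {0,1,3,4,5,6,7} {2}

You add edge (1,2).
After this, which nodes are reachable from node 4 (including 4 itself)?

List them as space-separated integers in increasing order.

Before: nodes reachable from 4: {0,1,3,4,5,6,7}
Adding (1,2): merges 4's component with another. Reachability grows.
After: nodes reachable from 4: {0,1,2,3,4,5,6,7}

Answer: 0 1 2 3 4 5 6 7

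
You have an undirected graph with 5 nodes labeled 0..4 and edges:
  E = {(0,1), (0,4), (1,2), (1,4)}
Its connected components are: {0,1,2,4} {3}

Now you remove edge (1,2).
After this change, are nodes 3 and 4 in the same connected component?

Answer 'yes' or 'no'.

Initial components: {0,1,2,4} {3}
Removing edge (1,2): it was a bridge — component count 2 -> 3.
New components: {0,1,4} {2} {3}
Are 3 and 4 in the same component? no

Answer: no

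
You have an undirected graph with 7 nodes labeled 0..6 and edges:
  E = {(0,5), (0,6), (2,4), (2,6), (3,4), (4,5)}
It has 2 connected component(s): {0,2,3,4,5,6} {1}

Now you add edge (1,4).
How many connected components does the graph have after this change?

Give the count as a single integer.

Answer: 1

Derivation:
Initial component count: 2
Add (1,4): merges two components. Count decreases: 2 -> 1.
New component count: 1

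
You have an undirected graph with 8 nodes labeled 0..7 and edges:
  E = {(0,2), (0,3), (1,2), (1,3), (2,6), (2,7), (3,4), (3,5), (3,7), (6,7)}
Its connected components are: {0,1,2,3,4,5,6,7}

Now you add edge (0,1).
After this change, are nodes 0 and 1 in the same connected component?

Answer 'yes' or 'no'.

Initial components: {0,1,2,3,4,5,6,7}
Adding edge (0,1): both already in same component {0,1,2,3,4,5,6,7}. No change.
New components: {0,1,2,3,4,5,6,7}
Are 0 and 1 in the same component? yes

Answer: yes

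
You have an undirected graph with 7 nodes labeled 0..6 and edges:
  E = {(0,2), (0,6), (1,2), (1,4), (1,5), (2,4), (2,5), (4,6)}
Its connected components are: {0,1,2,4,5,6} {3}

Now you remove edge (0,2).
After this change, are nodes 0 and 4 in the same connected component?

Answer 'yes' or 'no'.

Answer: yes

Derivation:
Initial components: {0,1,2,4,5,6} {3}
Removing edge (0,2): not a bridge — component count unchanged at 2.
New components: {0,1,2,4,5,6} {3}
Are 0 and 4 in the same component? yes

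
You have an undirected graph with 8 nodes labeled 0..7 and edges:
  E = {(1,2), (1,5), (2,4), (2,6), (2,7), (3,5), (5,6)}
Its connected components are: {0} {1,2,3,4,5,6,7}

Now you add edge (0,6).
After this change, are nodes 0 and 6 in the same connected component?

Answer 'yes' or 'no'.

Initial components: {0} {1,2,3,4,5,6,7}
Adding edge (0,6): merges {0} and {1,2,3,4,5,6,7}.
New components: {0,1,2,3,4,5,6,7}
Are 0 and 6 in the same component? yes

Answer: yes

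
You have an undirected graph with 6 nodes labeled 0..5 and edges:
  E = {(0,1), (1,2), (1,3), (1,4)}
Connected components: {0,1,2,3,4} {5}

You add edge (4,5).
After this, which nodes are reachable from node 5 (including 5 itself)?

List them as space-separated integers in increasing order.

Before: nodes reachable from 5: {5}
Adding (4,5): merges 5's component with another. Reachability grows.
After: nodes reachable from 5: {0,1,2,3,4,5}

Answer: 0 1 2 3 4 5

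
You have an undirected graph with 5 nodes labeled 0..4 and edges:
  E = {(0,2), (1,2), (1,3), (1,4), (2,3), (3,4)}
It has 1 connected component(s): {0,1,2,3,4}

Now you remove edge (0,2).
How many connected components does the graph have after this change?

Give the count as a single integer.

Initial component count: 1
Remove (0,2): it was a bridge. Count increases: 1 -> 2.
  After removal, components: {0} {1,2,3,4}
New component count: 2

Answer: 2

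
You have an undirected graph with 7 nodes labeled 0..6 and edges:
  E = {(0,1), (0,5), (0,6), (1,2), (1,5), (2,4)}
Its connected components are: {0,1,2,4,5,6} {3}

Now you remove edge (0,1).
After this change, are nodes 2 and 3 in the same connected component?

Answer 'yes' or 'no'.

Answer: no

Derivation:
Initial components: {0,1,2,4,5,6} {3}
Removing edge (0,1): not a bridge — component count unchanged at 2.
New components: {0,1,2,4,5,6} {3}
Are 2 and 3 in the same component? no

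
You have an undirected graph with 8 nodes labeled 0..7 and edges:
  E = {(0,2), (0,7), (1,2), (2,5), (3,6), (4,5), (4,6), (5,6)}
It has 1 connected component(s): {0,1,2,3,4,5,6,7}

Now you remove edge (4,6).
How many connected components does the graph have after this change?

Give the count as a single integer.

Answer: 1

Derivation:
Initial component count: 1
Remove (4,6): not a bridge. Count unchanged: 1.
  After removal, components: {0,1,2,3,4,5,6,7}
New component count: 1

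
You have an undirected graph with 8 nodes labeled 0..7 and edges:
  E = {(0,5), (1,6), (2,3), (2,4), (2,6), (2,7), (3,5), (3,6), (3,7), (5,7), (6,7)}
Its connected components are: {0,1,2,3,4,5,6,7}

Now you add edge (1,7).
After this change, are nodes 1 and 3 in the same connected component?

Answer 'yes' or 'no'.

Initial components: {0,1,2,3,4,5,6,7}
Adding edge (1,7): both already in same component {0,1,2,3,4,5,6,7}. No change.
New components: {0,1,2,3,4,5,6,7}
Are 1 and 3 in the same component? yes

Answer: yes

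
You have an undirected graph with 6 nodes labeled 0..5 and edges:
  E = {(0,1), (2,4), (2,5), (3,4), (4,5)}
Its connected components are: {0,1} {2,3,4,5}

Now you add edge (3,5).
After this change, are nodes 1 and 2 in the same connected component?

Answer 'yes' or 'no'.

Answer: no

Derivation:
Initial components: {0,1} {2,3,4,5}
Adding edge (3,5): both already in same component {2,3,4,5}. No change.
New components: {0,1} {2,3,4,5}
Are 1 and 2 in the same component? no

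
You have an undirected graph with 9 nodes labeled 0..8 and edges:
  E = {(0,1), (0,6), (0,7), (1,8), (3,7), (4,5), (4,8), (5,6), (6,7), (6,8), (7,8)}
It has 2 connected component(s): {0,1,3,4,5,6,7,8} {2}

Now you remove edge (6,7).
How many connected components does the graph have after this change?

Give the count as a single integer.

Initial component count: 2
Remove (6,7): not a bridge. Count unchanged: 2.
  After removal, components: {0,1,3,4,5,6,7,8} {2}
New component count: 2

Answer: 2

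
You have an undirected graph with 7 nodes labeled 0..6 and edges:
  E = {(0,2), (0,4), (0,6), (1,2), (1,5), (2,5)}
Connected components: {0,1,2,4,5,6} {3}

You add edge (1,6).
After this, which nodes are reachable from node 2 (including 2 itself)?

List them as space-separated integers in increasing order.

Answer: 0 1 2 4 5 6

Derivation:
Before: nodes reachable from 2: {0,1,2,4,5,6}
Adding (1,6): both endpoints already in same component. Reachability from 2 unchanged.
After: nodes reachable from 2: {0,1,2,4,5,6}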